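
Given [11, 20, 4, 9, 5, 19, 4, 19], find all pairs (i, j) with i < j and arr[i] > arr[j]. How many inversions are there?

Finding inversions in [11, 20, 4, 9, 5, 19, 4, 19]:

(0, 2): arr[0]=11 > arr[2]=4
(0, 3): arr[0]=11 > arr[3]=9
(0, 4): arr[0]=11 > arr[4]=5
(0, 6): arr[0]=11 > arr[6]=4
(1, 2): arr[1]=20 > arr[2]=4
(1, 3): arr[1]=20 > arr[3]=9
(1, 4): arr[1]=20 > arr[4]=5
(1, 5): arr[1]=20 > arr[5]=19
(1, 6): arr[1]=20 > arr[6]=4
(1, 7): arr[1]=20 > arr[7]=19
(3, 4): arr[3]=9 > arr[4]=5
(3, 6): arr[3]=9 > arr[6]=4
(4, 6): arr[4]=5 > arr[6]=4
(5, 6): arr[5]=19 > arr[6]=4

Total inversions: 14

The array has 14 inversion(s): (0,2), (0,3), (0,4), (0,6), (1,2), (1,3), (1,4), (1,5), (1,6), (1,7), (3,4), (3,6), (4,6), (5,6). Each pair (i,j) satisfies i < j and arr[i] > arr[j].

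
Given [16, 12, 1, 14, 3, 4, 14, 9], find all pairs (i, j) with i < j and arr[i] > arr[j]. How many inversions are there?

Finding inversions in [16, 12, 1, 14, 3, 4, 14, 9]:

(0, 1): arr[0]=16 > arr[1]=12
(0, 2): arr[0]=16 > arr[2]=1
(0, 3): arr[0]=16 > arr[3]=14
(0, 4): arr[0]=16 > arr[4]=3
(0, 5): arr[0]=16 > arr[5]=4
(0, 6): arr[0]=16 > arr[6]=14
(0, 7): arr[0]=16 > arr[7]=9
(1, 2): arr[1]=12 > arr[2]=1
(1, 4): arr[1]=12 > arr[4]=3
(1, 5): arr[1]=12 > arr[5]=4
(1, 7): arr[1]=12 > arr[7]=9
(3, 4): arr[3]=14 > arr[4]=3
(3, 5): arr[3]=14 > arr[5]=4
(3, 7): arr[3]=14 > arr[7]=9
(6, 7): arr[6]=14 > arr[7]=9

Total inversions: 15

The array has 15 inversion(s): (0,1), (0,2), (0,3), (0,4), (0,5), (0,6), (0,7), (1,2), (1,4), (1,5), (1,7), (3,4), (3,5), (3,7), (6,7). Each pair (i,j) satisfies i < j and arr[i] > arr[j].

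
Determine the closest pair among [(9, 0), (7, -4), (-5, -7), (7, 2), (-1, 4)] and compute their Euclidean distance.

Computing all pairwise distances among 5 points:

d((9, 0), (7, -4)) = 4.4721
d((9, 0), (-5, -7)) = 15.6525
d((9, 0), (7, 2)) = 2.8284 <-- minimum
d((9, 0), (-1, 4)) = 10.7703
d((7, -4), (-5, -7)) = 12.3693
d((7, -4), (7, 2)) = 6.0
d((7, -4), (-1, 4)) = 11.3137
d((-5, -7), (7, 2)) = 15.0
d((-5, -7), (-1, 4)) = 11.7047
d((7, 2), (-1, 4)) = 8.2462

Closest pair: (9, 0) and (7, 2) with distance 2.8284

The closest pair is (9, 0) and (7, 2) with Euclidean distance 2.8284. For 5 points, brute-force pairwise comparison is shown above. For large n, the divide-and-conquer algorithm (sort by x, recurse on halves, check the dividing strip) achieves O(n log n).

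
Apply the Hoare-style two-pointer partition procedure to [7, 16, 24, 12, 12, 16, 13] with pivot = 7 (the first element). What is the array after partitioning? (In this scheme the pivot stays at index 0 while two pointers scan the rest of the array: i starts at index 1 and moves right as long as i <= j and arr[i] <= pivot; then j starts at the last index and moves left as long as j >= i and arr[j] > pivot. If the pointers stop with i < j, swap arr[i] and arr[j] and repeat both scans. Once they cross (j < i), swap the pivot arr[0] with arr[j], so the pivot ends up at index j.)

Hoare-style two-pointer partition with pivot = 7:

Initial array: [7, 16, 24, 12, 12, 16, 13]

Pointers start at i = 1, j = 6.
i ends at 1, j ends at 0: the pointers have crossed (j < i), so scanning stops.

j = 0, so swapping arr[0] with arr[j] leaves the pivot at position 0: [7, 16, 24, 12, 12, 16, 13]
Pivot position: 0

After partitioning with pivot 7, the array becomes [7, 16, 24, 12, 12, 16, 13]. The pivot is placed at index 0. All elements to the left of the pivot are <= 7, and all elements to the right are > 7.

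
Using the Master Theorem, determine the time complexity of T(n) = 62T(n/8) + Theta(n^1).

Master Theorem for T(n) = 62T(n/8) + O(n^1):

a = 62, b = 8, c = 1
log_b(a) = log_8(62) = 1.9847

Case 1: c = 1 < log_8(62) = 1.9847
T(n) = O(n^(log_8 62))

For T(n) = 62T(n/8) + O(n^1): log_8(62) = 1.9847. This is Case 1 of the Master Theorem (c < log_b(a), work dominated by leaves), giving O(n^(log_8 62)).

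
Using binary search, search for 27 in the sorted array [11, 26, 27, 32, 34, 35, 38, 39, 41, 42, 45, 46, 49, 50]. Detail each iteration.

Binary search for 27 in [11, 26, 27, 32, 34, 35, 38, 39, 41, 42, 45, 46, 49, 50]:

lo=0, hi=13, mid=6, arr[mid]=38 -> 38 > 27, search left half
lo=0, hi=5, mid=2, arr[mid]=27 -> Found target at index 2!

Binary search finds 27 at index 2 after 2 comparisons. The search repeatedly halves the search space by comparing with the middle element.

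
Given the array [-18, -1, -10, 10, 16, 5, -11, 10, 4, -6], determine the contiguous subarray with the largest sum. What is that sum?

Using Kadane's algorithm on [-18, -1, -10, 10, 16, 5, -11, 10, 4, -6]:

Scanning through the array:
Position 1 (value -1): max_ending_here = -1, max_so_far = -1
Position 2 (value -10): max_ending_here = -10, max_so_far = -1
Position 3 (value 10): max_ending_here = 10, max_so_far = 10
Position 4 (value 16): max_ending_here = 26, max_so_far = 26
Position 5 (value 5): max_ending_here = 31, max_so_far = 31
Position 6 (value -11): max_ending_here = 20, max_so_far = 31
Position 7 (value 10): max_ending_here = 30, max_so_far = 31
Position 8 (value 4): max_ending_here = 34, max_so_far = 34
Position 9 (value -6): max_ending_here = 28, max_so_far = 34

Maximum subarray: [10, 16, 5, -11, 10, 4]
Maximum sum: 34

The maximum subarray is [10, 16, 5, -11, 10, 4] with sum 34. This subarray runs from index 3 to index 8.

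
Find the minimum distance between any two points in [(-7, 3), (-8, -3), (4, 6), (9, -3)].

Computing all pairwise distances among 4 points:

d((-7, 3), (-8, -3)) = 6.0828 <-- minimum
d((-7, 3), (4, 6)) = 11.4018
d((-7, 3), (9, -3)) = 17.088
d((-8, -3), (4, 6)) = 15.0
d((-8, -3), (9, -3)) = 17.0
d((4, 6), (9, -3)) = 10.2956

Closest pair: (-7, 3) and (-8, -3) with distance 6.0828

The closest pair is (-7, 3) and (-8, -3) with Euclidean distance 6.0828. For 4 points, brute-force pairwise comparison is shown above. For large n, the divide-and-conquer algorithm (sort by x, recurse on halves, check the dividing strip) achieves O(n log n).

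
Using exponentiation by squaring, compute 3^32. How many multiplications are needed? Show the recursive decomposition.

Computing 3^32 by squaring (build up from 3^1; each line after the first costs one multiplication):

3^1 = 3
3^2 = (3^1)^2 = 3^2 = 9
3^4 = (3^2)^2 = 9^2 = 81
3^8 = (3^4)^2 = 81^2 = 6561
3^16 = (3^8)^2 = 6561^2 = 43046721
3^32 = (3^16)^2 = 43046721^2 = 1853020188851841

Result: 1853020188851841
Multiplications needed: 5 (5 lines after 3^1)

3^32 = 1853020188851841. Using exponentiation by squaring, this requires 5 multiplications. The key idea: if the exponent is even, square the half-power; if odd, multiply by the base once.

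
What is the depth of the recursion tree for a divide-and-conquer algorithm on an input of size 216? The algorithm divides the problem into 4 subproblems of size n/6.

For divide and conquer with division factor 6:

Problem sizes at each level:
Level 0: 216
Level 1: 36
Level 2: 6
Level 3: 1

The root is level 0 and the size-1 base case is level 3 (the tree spans levels 0 through 3, i.e. 4 levels counting the root), so the depth is the number of divisions: log_6(216) = 3

The recursion tree depth is log_6(216) = 3. At each level, the problem size is divided by 6, so it takes 3 divisions to reduce to a base case of size 1. The algorithm makes 4 recursive calls at each level.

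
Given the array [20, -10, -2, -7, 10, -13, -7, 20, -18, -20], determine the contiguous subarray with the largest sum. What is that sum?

Using Kadane's algorithm on [20, -10, -2, -7, 10, -13, -7, 20, -18, -20]:

Scanning through the array:
Position 1 (value -10): max_ending_here = 10, max_so_far = 20
Position 2 (value -2): max_ending_here = 8, max_so_far = 20
Position 3 (value -7): max_ending_here = 1, max_so_far = 20
Position 4 (value 10): max_ending_here = 11, max_so_far = 20
Position 5 (value -13): max_ending_here = -2, max_so_far = 20
Position 6 (value -7): max_ending_here = -7, max_so_far = 20
Position 7 (value 20): max_ending_here = 20, max_so_far = 20
Position 8 (value -18): max_ending_here = 2, max_so_far = 20
Position 9 (value -20): max_ending_here = -18, max_so_far = 20

Maximum subarray: [20]
Maximum sum: 20

The maximum subarray is [20] with sum 20. This subarray runs from index 0 to index 0.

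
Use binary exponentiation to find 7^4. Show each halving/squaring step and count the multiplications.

Computing 7^4 by squaring (build up from 7^1; each line after the first costs one multiplication):

7^1 = 7
7^2 = (7^1)^2 = 7^2 = 49
7^4 = (7^2)^2 = 49^2 = 2401

Result: 2401
Multiplications needed: 2 (2 lines after 7^1)

7^4 = 2401. Using exponentiation by squaring, this requires 2 multiplications. The key idea: if the exponent is even, square the half-power; if odd, multiply by the base once.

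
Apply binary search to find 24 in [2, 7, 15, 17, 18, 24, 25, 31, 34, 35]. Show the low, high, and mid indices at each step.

Binary search for 24 in [2, 7, 15, 17, 18, 24, 25, 31, 34, 35]:

lo=0, hi=9, mid=4, arr[mid]=18 -> 18 < 24, search right half
lo=5, hi=9, mid=7, arr[mid]=31 -> 31 > 24, search left half
lo=5, hi=6, mid=5, arr[mid]=24 -> Found target at index 5!

Binary search finds 24 at index 5 after 3 comparisons. The search repeatedly halves the search space by comparing with the middle element.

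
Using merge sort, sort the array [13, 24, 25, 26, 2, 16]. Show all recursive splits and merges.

Merge sort trace:

Split: [13, 24, 25, 26, 2, 16] -> [13, 24, 25] and [26, 2, 16]
  Split: [13, 24, 25] -> [13] and [24, 25]
    Split: [24, 25] -> [24] and [25]
    Merge: [24] + [25] -> [24, 25]
  Merge: [13] + [24, 25] -> [13, 24, 25]
  Split: [26, 2, 16] -> [26] and [2, 16]
    Split: [2, 16] -> [2] and [16]
    Merge: [2] + [16] -> [2, 16]
  Merge: [26] + [2, 16] -> [2, 16, 26]
Merge: [13, 24, 25] + [2, 16, 26] -> [2, 13, 16, 24, 25, 26]

Final sorted array: [2, 13, 16, 24, 25, 26]

The merge sort proceeds by recursively splitting the array and merging sorted halves.
After all merges, the sorted array is [2, 13, 16, 24, 25, 26].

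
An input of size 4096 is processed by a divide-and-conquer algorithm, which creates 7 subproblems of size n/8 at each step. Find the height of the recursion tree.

For divide and conquer with division factor 8:

Problem sizes at each level:
Level 0: 4096
Level 1: 512
Level 2: 64
Level 3: 8
Level 4: 1

The root is level 0 and the size-1 base case is level 4 (the tree spans levels 0 through 4, i.e. 5 levels counting the root), so the depth is the number of divisions: log_8(4096) = 4

The recursion tree depth is log_8(4096) = 4. At each level, the problem size is divided by 8, so it takes 4 divisions to reduce to a base case of size 1. The algorithm makes 7 recursive calls at each level.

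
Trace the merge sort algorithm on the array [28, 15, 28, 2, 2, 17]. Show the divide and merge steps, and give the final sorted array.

Merge sort trace:

Split: [28, 15, 28, 2, 2, 17] -> [28, 15, 28] and [2, 2, 17]
  Split: [28, 15, 28] -> [28] and [15, 28]
    Split: [15, 28] -> [15] and [28]
    Merge: [15] + [28] -> [15, 28]
  Merge: [28] + [15, 28] -> [15, 28, 28]
  Split: [2, 2, 17] -> [2] and [2, 17]
    Split: [2, 17] -> [2] and [17]
    Merge: [2] + [17] -> [2, 17]
  Merge: [2] + [2, 17] -> [2, 2, 17]
Merge: [15, 28, 28] + [2, 2, 17] -> [2, 2, 15, 17, 28, 28]

Final sorted array: [2, 2, 15, 17, 28, 28]

The merge sort proceeds by recursively splitting the array and merging sorted halves.
After all merges, the sorted array is [2, 2, 15, 17, 28, 28].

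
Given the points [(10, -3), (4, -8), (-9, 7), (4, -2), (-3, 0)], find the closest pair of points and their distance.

Computing all pairwise distances among 5 points:

d((10, -3), (4, -8)) = 7.8102
d((10, -3), (-9, 7)) = 21.4709
d((10, -3), (4, -2)) = 6.0828
d((10, -3), (-3, 0)) = 13.3417
d((4, -8), (-9, 7)) = 19.8494
d((4, -8), (4, -2)) = 6.0 <-- minimum
d((4, -8), (-3, 0)) = 10.6301
d((-9, 7), (4, -2)) = 15.8114
d((-9, 7), (-3, 0)) = 9.2195
d((4, -2), (-3, 0)) = 7.2801

Closest pair: (4, -8) and (4, -2) with distance 6.0

The closest pair is (4, -8) and (4, -2) with Euclidean distance 6.0. For 5 points, brute-force pairwise comparison is shown above. For large n, the divide-and-conquer algorithm (sort by x, recurse on halves, check the dividing strip) achieves O(n log n).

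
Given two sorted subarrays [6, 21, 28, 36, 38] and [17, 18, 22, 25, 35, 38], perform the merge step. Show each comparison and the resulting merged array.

Merging process:

Compare 6 vs 17: take 6 from left. Merged: [6]
Compare 21 vs 17: take 17 from right. Merged: [6, 17]
Compare 21 vs 18: take 18 from right. Merged: [6, 17, 18]
Compare 21 vs 22: take 21 from left. Merged: [6, 17, 18, 21]
Compare 28 vs 22: take 22 from right. Merged: [6, 17, 18, 21, 22]
Compare 28 vs 25: take 25 from right. Merged: [6, 17, 18, 21, 22, 25]
Compare 28 vs 35: take 28 from left. Merged: [6, 17, 18, 21, 22, 25, 28]
Compare 36 vs 35: take 35 from right. Merged: [6, 17, 18, 21, 22, 25, 28, 35]
Compare 36 vs 38: take 36 from left. Merged: [6, 17, 18, 21, 22, 25, 28, 35, 36]
Compare 38 vs 38: take 38 from left. Merged: [6, 17, 18, 21, 22, 25, 28, 35, 36, 38]
Append remaining from right: [38]. Merged: [6, 17, 18, 21, 22, 25, 28, 35, 36, 38, 38]

Final merged array: [6, 17, 18, 21, 22, 25, 28, 35, 36, 38, 38]
Total comparisons: 10

The merged array is [6, 17, 18, 21, 22, 25, 28, 35, 36, 38, 38], requiring 10 comparisons. The merge step runs in O(n) time where n is the total number of elements.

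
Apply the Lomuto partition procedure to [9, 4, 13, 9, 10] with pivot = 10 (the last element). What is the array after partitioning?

Lomuto partition with pivot = 10:

Initial array: [9, 4, 13, 9, 10]

arr[0]=9 <= 10: swap with position 0, array becomes [9, 4, 13, 9, 10]
arr[1]=4 <= 10: swap with position 1, array becomes [9, 4, 13, 9, 10]
arr[2]=13 > 10: no swap
arr[3]=9 <= 10: swap with position 2, array becomes [9, 4, 9, 13, 10]

Place pivot at position 3: [9, 4, 9, 10, 13]
Pivot position: 3

After partitioning with pivot 10, the array becomes [9, 4, 9, 10, 13]. The pivot is placed at index 3. All elements to the left of the pivot are <= 10, and all elements to the right are > 10.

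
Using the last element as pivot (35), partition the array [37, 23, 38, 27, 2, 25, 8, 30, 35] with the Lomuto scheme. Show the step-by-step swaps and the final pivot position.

Lomuto partition with pivot = 35:

Initial array: [37, 23, 38, 27, 2, 25, 8, 30, 35]

arr[0]=37 > 35: no swap
arr[1]=23 <= 35: swap with position 0, array becomes [23, 37, 38, 27, 2, 25, 8, 30, 35]
arr[2]=38 > 35: no swap
arr[3]=27 <= 35: swap with position 1, array becomes [23, 27, 38, 37, 2, 25, 8, 30, 35]
arr[4]=2 <= 35: swap with position 2, array becomes [23, 27, 2, 37, 38, 25, 8, 30, 35]
arr[5]=25 <= 35: swap with position 3, array becomes [23, 27, 2, 25, 38, 37, 8, 30, 35]
arr[6]=8 <= 35: swap with position 4, array becomes [23, 27, 2, 25, 8, 37, 38, 30, 35]
arr[7]=30 <= 35: swap with position 5, array becomes [23, 27, 2, 25, 8, 30, 38, 37, 35]

Place pivot at position 6: [23, 27, 2, 25, 8, 30, 35, 37, 38]
Pivot position: 6

After partitioning with pivot 35, the array becomes [23, 27, 2, 25, 8, 30, 35, 37, 38]. The pivot is placed at index 6. All elements to the left of the pivot are <= 35, and all elements to the right are > 35.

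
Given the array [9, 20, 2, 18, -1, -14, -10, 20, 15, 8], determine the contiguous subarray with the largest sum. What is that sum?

Using Kadane's algorithm on [9, 20, 2, 18, -1, -14, -10, 20, 15, 8]:

Scanning through the array:
Position 1 (value 20): max_ending_here = 29, max_so_far = 29
Position 2 (value 2): max_ending_here = 31, max_so_far = 31
Position 3 (value 18): max_ending_here = 49, max_so_far = 49
Position 4 (value -1): max_ending_here = 48, max_so_far = 49
Position 5 (value -14): max_ending_here = 34, max_so_far = 49
Position 6 (value -10): max_ending_here = 24, max_so_far = 49
Position 7 (value 20): max_ending_here = 44, max_so_far = 49
Position 8 (value 15): max_ending_here = 59, max_so_far = 59
Position 9 (value 8): max_ending_here = 67, max_so_far = 67

Maximum subarray: [9, 20, 2, 18, -1, -14, -10, 20, 15, 8]
Maximum sum: 67

The maximum subarray is [9, 20, 2, 18, -1, -14, -10, 20, 15, 8] with sum 67. This subarray runs from index 0 to index 9.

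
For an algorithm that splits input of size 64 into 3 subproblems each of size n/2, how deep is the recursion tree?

For divide and conquer with division factor 2:

Problem sizes at each level:
Level 0: 64
Level 1: 32
Level 2: 16
Level 3: 8
Level 4: 4
Level 5: 2
Level 6: 1

The root is level 0 and the size-1 base case is level 6 (the tree spans levels 0 through 6, i.e. 7 levels counting the root), so the depth is the number of divisions: log_2(64) = 6

The recursion tree depth is log_2(64) = 6. At each level, the problem size is divided by 2, so it takes 6 divisions to reduce to a base case of size 1. The algorithm makes 3 recursive calls at each level.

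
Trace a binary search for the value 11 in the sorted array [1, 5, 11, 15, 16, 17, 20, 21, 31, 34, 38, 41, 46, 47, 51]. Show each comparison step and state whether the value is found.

Binary search for 11 in [1, 5, 11, 15, 16, 17, 20, 21, 31, 34, 38, 41, 46, 47, 51]:

lo=0, hi=14, mid=7, arr[mid]=21 -> 21 > 11, search left half
lo=0, hi=6, mid=3, arr[mid]=15 -> 15 > 11, search left half
lo=0, hi=2, mid=1, arr[mid]=5 -> 5 < 11, search right half
lo=2, hi=2, mid=2, arr[mid]=11 -> Found target at index 2!

Binary search finds 11 at index 2 after 4 comparisons. The search repeatedly halves the search space by comparing with the middle element.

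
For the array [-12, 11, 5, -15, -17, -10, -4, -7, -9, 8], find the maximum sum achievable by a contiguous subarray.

Using Kadane's algorithm on [-12, 11, 5, -15, -17, -10, -4, -7, -9, 8]:

Scanning through the array:
Position 1 (value 11): max_ending_here = 11, max_so_far = 11
Position 2 (value 5): max_ending_here = 16, max_so_far = 16
Position 3 (value -15): max_ending_here = 1, max_so_far = 16
Position 4 (value -17): max_ending_here = -16, max_so_far = 16
Position 5 (value -10): max_ending_here = -10, max_so_far = 16
Position 6 (value -4): max_ending_here = -4, max_so_far = 16
Position 7 (value -7): max_ending_here = -7, max_so_far = 16
Position 8 (value -9): max_ending_here = -9, max_so_far = 16
Position 9 (value 8): max_ending_here = 8, max_so_far = 16

Maximum subarray: [11, 5]
Maximum sum: 16

The maximum subarray is [11, 5] with sum 16. This subarray runs from index 1 to index 2.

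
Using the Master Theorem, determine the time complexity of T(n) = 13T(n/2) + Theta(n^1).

Master Theorem for T(n) = 13T(n/2) + O(n^1):

a = 13, b = 2, c = 1
log_b(a) = log_2(13) = 3.7004

Case 1: c = 1 < log_2(13) = 3.7004
T(n) = O(n^(log_2 13))

For T(n) = 13T(n/2) + O(n^1): log_2(13) = 3.7004. This is Case 1 of the Master Theorem (c < log_b(a), work dominated by leaves), giving O(n^(log_2 13)).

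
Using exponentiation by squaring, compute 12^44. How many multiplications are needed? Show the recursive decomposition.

Computing 12^44 by squaring (build up from 12^1; each line after the first costs one multiplication):

12^1 = 12
12^2 = (12^1)^2 = 12^2 = 144
12^4 = (12^2)^2 = 144^2 = 20736
12^5 = 12 * 12^4 = 12 * 20736 = 248832
12^10 = (12^5)^2 = 248832^2 = 61917364224
12^11 = 12 * 12^10 = 12 * 61917364224 = 743008370688
12^22 = (12^11)^2 = 743008370688^2 = 552061438912436417593344
12^44 = (12^22)^2 = 552061438912436417593344^2 = 304771832334069766392840191887919236168953102336

Result: 304771832334069766392840191887919236168953102336
Multiplications needed: 7 (7 lines after 12^1)

12^44 = 304771832334069766392840191887919236168953102336. Using exponentiation by squaring, this requires 7 multiplications. The key idea: if the exponent is even, square the half-power; if odd, multiply by the base once.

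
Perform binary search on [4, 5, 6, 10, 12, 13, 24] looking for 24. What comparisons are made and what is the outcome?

Binary search for 24 in [4, 5, 6, 10, 12, 13, 24]:

lo=0, hi=6, mid=3, arr[mid]=10 -> 10 < 24, search right half
lo=4, hi=6, mid=5, arr[mid]=13 -> 13 < 24, search right half
lo=6, hi=6, mid=6, arr[mid]=24 -> Found target at index 6!

Binary search finds 24 at index 6 after 3 comparisons. The search repeatedly halves the search space by comparing with the middle element.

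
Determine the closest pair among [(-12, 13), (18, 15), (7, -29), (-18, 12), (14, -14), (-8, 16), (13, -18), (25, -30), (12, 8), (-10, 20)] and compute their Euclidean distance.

Computing all pairwise distances among 10 points:

d((-12, 13), (18, 15)) = 30.0666
d((-12, 13), (7, -29)) = 46.0977
d((-12, 13), (-18, 12)) = 6.0828
d((-12, 13), (14, -14)) = 37.4833
d((-12, 13), (-8, 16)) = 5.0
d((-12, 13), (13, -18)) = 39.8246
d((-12, 13), (25, -30)) = 56.7274
d((-12, 13), (12, 8)) = 24.5153
d((-12, 13), (-10, 20)) = 7.2801
d((18, 15), (7, -29)) = 45.3542
d((18, 15), (-18, 12)) = 36.1248
d((18, 15), (14, -14)) = 29.2746
d((18, 15), (-8, 16)) = 26.0192
d((18, 15), (13, -18)) = 33.3766
d((18, 15), (25, -30)) = 45.5412
d((18, 15), (12, 8)) = 9.2195
d((18, 15), (-10, 20)) = 28.4429
d((7, -29), (-18, 12)) = 48.0208
d((7, -29), (14, -14)) = 16.5529
d((7, -29), (-8, 16)) = 47.4342
d((7, -29), (13, -18)) = 12.53
d((7, -29), (25, -30)) = 18.0278
d((7, -29), (12, 8)) = 37.3363
d((7, -29), (-10, 20)) = 51.8652
d((-18, 12), (14, -14)) = 41.2311
d((-18, 12), (-8, 16)) = 10.7703
d((-18, 12), (13, -18)) = 43.1393
d((-18, 12), (25, -30)) = 60.1082
d((-18, 12), (12, 8)) = 30.2655
d((-18, 12), (-10, 20)) = 11.3137
d((14, -14), (-8, 16)) = 37.2022
d((14, -14), (13, -18)) = 4.1231 <-- minimum
d((14, -14), (25, -30)) = 19.4165
d((14, -14), (12, 8)) = 22.0907
d((14, -14), (-10, 20)) = 41.6173
d((-8, 16), (13, -18)) = 39.9625
d((-8, 16), (25, -30)) = 56.6127
d((-8, 16), (12, 8)) = 21.5407
d((-8, 16), (-10, 20)) = 4.4721
d((13, -18), (25, -30)) = 16.9706
d((13, -18), (12, 8)) = 26.0192
d((13, -18), (-10, 20)) = 44.4185
d((25, -30), (12, 8)) = 40.1622
d((25, -30), (-10, 20)) = 61.0328
d((12, 8), (-10, 20)) = 25.0599

Closest pair: (14, -14) and (13, -18) with distance 4.1231

The closest pair is (14, -14) and (13, -18) with Euclidean distance 4.1231. For 10 points, brute-force pairwise comparison is shown above. For large n, the divide-and-conquer algorithm (sort by x, recurse on halves, check the dividing strip) achieves O(n log n).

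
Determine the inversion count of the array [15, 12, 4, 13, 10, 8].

Finding inversions in [15, 12, 4, 13, 10, 8]:

(0, 1): arr[0]=15 > arr[1]=12
(0, 2): arr[0]=15 > arr[2]=4
(0, 3): arr[0]=15 > arr[3]=13
(0, 4): arr[0]=15 > arr[4]=10
(0, 5): arr[0]=15 > arr[5]=8
(1, 2): arr[1]=12 > arr[2]=4
(1, 4): arr[1]=12 > arr[4]=10
(1, 5): arr[1]=12 > arr[5]=8
(3, 4): arr[3]=13 > arr[4]=10
(3, 5): arr[3]=13 > arr[5]=8
(4, 5): arr[4]=10 > arr[5]=8

Total inversions: 11

The array has 11 inversion(s): (0,1), (0,2), (0,3), (0,4), (0,5), (1,2), (1,4), (1,5), (3,4), (3,5), (4,5). Each pair (i,j) satisfies i < j and arr[i] > arr[j].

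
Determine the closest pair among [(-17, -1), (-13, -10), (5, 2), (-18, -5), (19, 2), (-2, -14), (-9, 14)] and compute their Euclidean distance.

Computing all pairwise distances among 7 points:

d((-17, -1), (-13, -10)) = 9.8489
d((-17, -1), (5, 2)) = 22.2036
d((-17, -1), (-18, -5)) = 4.1231 <-- minimum
d((-17, -1), (19, 2)) = 36.1248
d((-17, -1), (-2, -14)) = 19.8494
d((-17, -1), (-9, 14)) = 17.0
d((-13, -10), (5, 2)) = 21.6333
d((-13, -10), (-18, -5)) = 7.0711
d((-13, -10), (19, 2)) = 34.176
d((-13, -10), (-2, -14)) = 11.7047
d((-13, -10), (-9, 14)) = 24.3311
d((5, 2), (-18, -5)) = 24.0416
d((5, 2), (19, 2)) = 14.0
d((5, 2), (-2, -14)) = 17.4642
d((5, 2), (-9, 14)) = 18.4391
d((-18, -5), (19, 2)) = 37.6563
d((-18, -5), (-2, -14)) = 18.3576
d((-18, -5), (-9, 14)) = 21.0238
d((19, 2), (-2, -14)) = 26.4008
d((19, 2), (-9, 14)) = 30.4631
d((-2, -14), (-9, 14)) = 28.8617

Closest pair: (-17, -1) and (-18, -5) with distance 4.1231

The closest pair is (-17, -1) and (-18, -5) with Euclidean distance 4.1231. For 7 points, brute-force pairwise comparison is shown above. For large n, the divide-and-conquer algorithm (sort by x, recurse on halves, check the dividing strip) achieves O(n log n).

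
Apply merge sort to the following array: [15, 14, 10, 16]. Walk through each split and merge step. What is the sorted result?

Merge sort trace:

Split: [15, 14, 10, 16] -> [15, 14] and [10, 16]
  Split: [15, 14] -> [15] and [14]
  Merge: [15] + [14] -> [14, 15]
  Split: [10, 16] -> [10] and [16]
  Merge: [10] + [16] -> [10, 16]
Merge: [14, 15] + [10, 16] -> [10, 14, 15, 16]

Final sorted array: [10, 14, 15, 16]

The merge sort proceeds by recursively splitting the array and merging sorted halves.
After all merges, the sorted array is [10, 14, 15, 16].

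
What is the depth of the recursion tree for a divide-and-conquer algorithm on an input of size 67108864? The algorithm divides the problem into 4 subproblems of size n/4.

For divide and conquer with division factor 4:

Problem sizes at each level:
Level 0: 67108864
Level 1: 16777216
Level 2: 4194304
Level 3: 1048576
Level 4: 262144
Level 5: 65536
Level 6: 16384
Level 7: 4096
Level 8: 1024
Level 9: 256
Level 10: 64
Level 11: 16
Level 12: 4
Level 13: 1

The root is level 0 and the size-1 base case is level 13 (the tree spans levels 0 through 13, i.e. 14 levels counting the root), so the depth is the number of divisions: log_4(67108864) = 13

The recursion tree depth is log_4(67108864) = 13. At each level, the problem size is divided by 4, so it takes 13 divisions to reduce to a base case of size 1. The algorithm makes 4 recursive calls at each level.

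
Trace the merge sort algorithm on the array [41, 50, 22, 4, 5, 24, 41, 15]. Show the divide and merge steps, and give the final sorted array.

Merge sort trace:

Split: [41, 50, 22, 4, 5, 24, 41, 15] -> [41, 50, 22, 4] and [5, 24, 41, 15]
  Split: [41, 50, 22, 4] -> [41, 50] and [22, 4]
    Split: [41, 50] -> [41] and [50]
    Merge: [41] + [50] -> [41, 50]
    Split: [22, 4] -> [22] and [4]
    Merge: [22] + [4] -> [4, 22]
  Merge: [41, 50] + [4, 22] -> [4, 22, 41, 50]
  Split: [5, 24, 41, 15] -> [5, 24] and [41, 15]
    Split: [5, 24] -> [5] and [24]
    Merge: [5] + [24] -> [5, 24]
    Split: [41, 15] -> [41] and [15]
    Merge: [41] + [15] -> [15, 41]
  Merge: [5, 24] + [15, 41] -> [5, 15, 24, 41]
Merge: [4, 22, 41, 50] + [5, 15, 24, 41] -> [4, 5, 15, 22, 24, 41, 41, 50]

Final sorted array: [4, 5, 15, 22, 24, 41, 41, 50]

The merge sort proceeds by recursively splitting the array and merging sorted halves.
After all merges, the sorted array is [4, 5, 15, 22, 24, 41, 41, 50].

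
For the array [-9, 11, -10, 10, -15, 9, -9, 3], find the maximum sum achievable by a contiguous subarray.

Using Kadane's algorithm on [-9, 11, -10, 10, -15, 9, -9, 3]:

Scanning through the array:
Position 1 (value 11): max_ending_here = 11, max_so_far = 11
Position 2 (value -10): max_ending_here = 1, max_so_far = 11
Position 3 (value 10): max_ending_here = 11, max_so_far = 11
Position 4 (value -15): max_ending_here = -4, max_so_far = 11
Position 5 (value 9): max_ending_here = 9, max_so_far = 11
Position 6 (value -9): max_ending_here = 0, max_so_far = 11
Position 7 (value 3): max_ending_here = 3, max_so_far = 11

Maximum subarray: [11]
Maximum sum: 11

The maximum subarray is [11] with sum 11. This subarray runs from index 1 to index 1.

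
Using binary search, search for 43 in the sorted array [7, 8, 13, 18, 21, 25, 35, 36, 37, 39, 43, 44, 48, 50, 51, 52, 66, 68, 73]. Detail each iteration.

Binary search for 43 in [7, 8, 13, 18, 21, 25, 35, 36, 37, 39, 43, 44, 48, 50, 51, 52, 66, 68, 73]:

lo=0, hi=18, mid=9, arr[mid]=39 -> 39 < 43, search right half
lo=10, hi=18, mid=14, arr[mid]=51 -> 51 > 43, search left half
lo=10, hi=13, mid=11, arr[mid]=44 -> 44 > 43, search left half
lo=10, hi=10, mid=10, arr[mid]=43 -> Found target at index 10!

Binary search finds 43 at index 10 after 4 comparisons. The search repeatedly halves the search space by comparing with the middle element.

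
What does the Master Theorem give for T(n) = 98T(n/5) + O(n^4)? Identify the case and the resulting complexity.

Master Theorem for T(n) = 98T(n/5) + O(n^4):

a = 98, b = 5, c = 4
log_b(a) = log_5(98) = 2.8488

Case 3: c = 4 > log_5(98) = 2.8488
T(n) = O(n^4) = O(n^4)

For T(n) = 98T(n/5) + O(n^4): log_5(98) = 2.8488. This is Case 3 of the Master Theorem (c > log_b(a), work dominated by root), giving O(n^4).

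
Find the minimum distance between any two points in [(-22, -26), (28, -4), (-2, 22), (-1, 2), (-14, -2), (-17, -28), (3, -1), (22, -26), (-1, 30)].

Computing all pairwise distances among 9 points:

d((-22, -26), (28, -4)) = 54.626
d((-22, -26), (-2, 22)) = 52.0
d((-22, -26), (-1, 2)) = 35.0
d((-22, -26), (-14, -2)) = 25.2982
d((-22, -26), (-17, -28)) = 5.3852
d((-22, -26), (3, -1)) = 35.3553
d((-22, -26), (22, -26)) = 44.0
d((-22, -26), (-1, 30)) = 59.808
d((28, -4), (-2, 22)) = 39.6989
d((28, -4), (-1, 2)) = 29.6142
d((28, -4), (-14, -2)) = 42.0476
d((28, -4), (-17, -28)) = 51.0
d((28, -4), (3, -1)) = 25.1794
d((28, -4), (22, -26)) = 22.8035
d((28, -4), (-1, 30)) = 44.6878
d((-2, 22), (-1, 2)) = 20.025
d((-2, 22), (-14, -2)) = 26.8328
d((-2, 22), (-17, -28)) = 52.2015
d((-2, 22), (3, -1)) = 23.5372
d((-2, 22), (22, -26)) = 53.6656
d((-2, 22), (-1, 30)) = 8.0623
d((-1, 2), (-14, -2)) = 13.6015
d((-1, 2), (-17, -28)) = 34.0
d((-1, 2), (3, -1)) = 5.0 <-- minimum
d((-1, 2), (22, -26)) = 36.2353
d((-1, 2), (-1, 30)) = 28.0
d((-14, -2), (-17, -28)) = 26.1725
d((-14, -2), (3, -1)) = 17.0294
d((-14, -2), (22, -26)) = 43.2666
d((-14, -2), (-1, 30)) = 34.5398
d((-17, -28), (3, -1)) = 33.6006
d((-17, -28), (22, -26)) = 39.0512
d((-17, -28), (-1, 30)) = 60.1664
d((3, -1), (22, -26)) = 31.4006
d((3, -1), (-1, 30)) = 31.257
d((22, -26), (-1, 30)) = 60.5392

Closest pair: (-1, 2) and (3, -1) with distance 5.0

The closest pair is (-1, 2) and (3, -1) with Euclidean distance 5.0. For 9 points, brute-force pairwise comparison is shown above. For large n, the divide-and-conquer algorithm (sort by x, recurse on halves, check the dividing strip) achieves O(n log n).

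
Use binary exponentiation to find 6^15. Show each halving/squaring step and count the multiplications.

Computing 6^15 by squaring (build up from 6^1; each line after the first costs one multiplication):

6^1 = 6
6^2 = (6^1)^2 = 6^2 = 36
6^3 = 6 * 6^2 = 6 * 36 = 216
6^6 = (6^3)^2 = 216^2 = 46656
6^7 = 6 * 6^6 = 6 * 46656 = 279936
6^14 = (6^7)^2 = 279936^2 = 78364164096
6^15 = 6 * 6^14 = 6 * 78364164096 = 470184984576

Result: 470184984576
Multiplications needed: 6 (6 lines after 6^1)

6^15 = 470184984576. Using exponentiation by squaring, this requires 6 multiplications. The key idea: if the exponent is even, square the half-power; if odd, multiply by the base once.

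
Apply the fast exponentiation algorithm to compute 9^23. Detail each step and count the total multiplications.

Computing 9^23 by squaring (build up from 9^1; each line after the first costs one multiplication):

9^1 = 9
9^2 = (9^1)^2 = 9^2 = 81
9^4 = (9^2)^2 = 81^2 = 6561
9^5 = 9 * 9^4 = 9 * 6561 = 59049
9^10 = (9^5)^2 = 59049^2 = 3486784401
9^11 = 9 * 9^10 = 9 * 3486784401 = 31381059609
9^22 = (9^11)^2 = 31381059609^2 = 984770902183611232881
9^23 = 9 * 9^22 = 9 * 984770902183611232881 = 8862938119652501095929

Result: 8862938119652501095929
Multiplications needed: 7 (7 lines after 9^1)

9^23 = 8862938119652501095929. Using exponentiation by squaring, this requires 7 multiplications. The key idea: if the exponent is even, square the half-power; if odd, multiply by the base once.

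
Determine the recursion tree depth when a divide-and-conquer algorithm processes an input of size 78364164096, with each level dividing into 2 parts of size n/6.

For divide and conquer with division factor 6:

Problem sizes at each level:
Level 0: 78364164096
Level 1: 13060694016
Level 2: 2176782336
Level 3: 362797056
Level 4: 60466176
Level 5: 10077696
Level 6: 1679616
Level 7: 279936
Level 8: 46656
Level 9: 7776
Level 10: 1296
Level 11: 216
Level 12: 36
Level 13: 6
Level 14: 1

The root is level 0 and the size-1 base case is level 14 (the tree spans levels 0 through 14, i.e. 15 levels counting the root), so the depth is the number of divisions: log_6(78364164096) = 14

The recursion tree depth is log_6(78364164096) = 14. At each level, the problem size is divided by 6, so it takes 14 divisions to reduce to a base case of size 1. The algorithm makes 2 recursive calls at each level.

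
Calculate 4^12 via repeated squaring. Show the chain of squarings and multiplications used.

Computing 4^12 by squaring (build up from 4^1; each line after the first costs one multiplication):

4^1 = 4
4^2 = (4^1)^2 = 4^2 = 16
4^3 = 4 * 4^2 = 4 * 16 = 64
4^6 = (4^3)^2 = 64^2 = 4096
4^12 = (4^6)^2 = 4096^2 = 16777216

Result: 16777216
Multiplications needed: 4 (4 lines after 4^1)

4^12 = 16777216. Using exponentiation by squaring, this requires 4 multiplications. The key idea: if the exponent is even, square the half-power; if odd, multiply by the base once.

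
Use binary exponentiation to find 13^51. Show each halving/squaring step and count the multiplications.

Computing 13^51 by squaring (build up from 13^1; each line after the first costs one multiplication):

13^1 = 13
13^2 = (13^1)^2 = 13^2 = 169
13^3 = 13 * 13^2 = 13 * 169 = 2197
13^6 = (13^3)^2 = 2197^2 = 4826809
13^12 = (13^6)^2 = 4826809^2 = 23298085122481
13^24 = (13^12)^2 = 23298085122481^2 = 542800770374370512771595361
13^25 = 13 * 13^24 = 13 * 542800770374370512771595361 = 7056410014866816666030739693
13^50 = (13^25)^2 = 7056410014866816666030739693^2 = 49792922297912707801714181535533618316401192004725734249
13^51 = 13 * 13^50 = 13 * 49792922297912707801714181535533618316401192004725734249 = 647307989872865201422284359961937038113215496061434545237

Result: 647307989872865201422284359961937038113215496061434545237
Multiplications needed: 8 (8 lines after 13^1)

13^51 = 647307989872865201422284359961937038113215496061434545237. Using exponentiation by squaring, this requires 8 multiplications. The key idea: if the exponent is even, square the half-power; if odd, multiply by the base once.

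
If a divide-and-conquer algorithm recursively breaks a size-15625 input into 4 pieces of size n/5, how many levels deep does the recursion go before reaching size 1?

For divide and conquer with division factor 5:

Problem sizes at each level:
Level 0: 15625
Level 1: 3125
Level 2: 625
Level 3: 125
Level 4: 25
Level 5: 5
Level 6: 1

The root is level 0 and the size-1 base case is level 6 (the tree spans levels 0 through 6, i.e. 7 levels counting the root), so the depth is the number of divisions: log_5(15625) = 6

The recursion tree depth is log_5(15625) = 6. At each level, the problem size is divided by 5, so it takes 6 divisions to reduce to a base case of size 1. The algorithm makes 4 recursive calls at each level.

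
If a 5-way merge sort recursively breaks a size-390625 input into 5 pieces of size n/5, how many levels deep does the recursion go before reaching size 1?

For divide and conquer with division factor 5:

Problem sizes at each level:
Level 0: 390625
Level 1: 78125
Level 2: 15625
Level 3: 3125
Level 4: 625
Level 5: 125
Level 6: 25
Level 7: 5
Level 8: 1

The root is level 0 and the size-1 base case is level 8 (the tree spans levels 0 through 8, i.e. 9 levels counting the root), so the depth is the number of divisions: log_5(390625) = 8

The recursion tree depth is log_5(390625) = 8. At each level, the problem size is divided by 5, so it takes 8 divisions to reduce to a base case of size 1. The algorithm makes 5 recursive calls at each level.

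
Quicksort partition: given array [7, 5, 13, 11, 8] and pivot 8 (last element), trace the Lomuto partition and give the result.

Lomuto partition with pivot = 8:

Initial array: [7, 5, 13, 11, 8]

arr[0]=7 <= 8: swap with position 0, array becomes [7, 5, 13, 11, 8]
arr[1]=5 <= 8: swap with position 1, array becomes [7, 5, 13, 11, 8]
arr[2]=13 > 8: no swap
arr[3]=11 > 8: no swap

Place pivot at position 2: [7, 5, 8, 11, 13]
Pivot position: 2

After partitioning with pivot 8, the array becomes [7, 5, 8, 11, 13]. The pivot is placed at index 2. All elements to the left of the pivot are <= 8, and all elements to the right are > 8.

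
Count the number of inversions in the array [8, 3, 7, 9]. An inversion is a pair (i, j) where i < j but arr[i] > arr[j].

Finding inversions in [8, 3, 7, 9]:

(0, 1): arr[0]=8 > arr[1]=3
(0, 2): arr[0]=8 > arr[2]=7

Total inversions: 2

The array has 2 inversion(s): (0,1), (0,2). Each pair (i,j) satisfies i < j and arr[i] > arr[j].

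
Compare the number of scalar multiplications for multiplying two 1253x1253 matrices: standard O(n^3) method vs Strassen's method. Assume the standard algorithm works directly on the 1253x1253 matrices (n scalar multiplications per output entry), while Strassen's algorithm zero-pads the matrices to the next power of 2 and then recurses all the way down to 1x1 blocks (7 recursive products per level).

Matrix multiplication for 1253x1253 matrices:

Strassen's algorithm requires power-of-2 dimensions. Pad 1253x1253 to 2048x2048 (next power of 2).

Standard algorithm: 1253^3 = 1967221277 multiplications
Strassen's algorithm: 7^(log2(2048)) = 7^11 = 1977326743 multiplications
Difference: 1967221277 - 1977326743 = -10105466 (Strassen uses MORE here due to padding overhead — for small or just-over-power-of-2 n, padding can outweigh the per-level savings)

Standard: 1967221277 multiplications (1253^3). Strassen: 1977326743 multiplications (7^11, after padding to 2048x2048). Strassen reduces 8 recursive multiplications to 7 at each level.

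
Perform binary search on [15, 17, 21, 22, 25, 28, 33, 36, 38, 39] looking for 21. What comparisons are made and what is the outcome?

Binary search for 21 in [15, 17, 21, 22, 25, 28, 33, 36, 38, 39]:

lo=0, hi=9, mid=4, arr[mid]=25 -> 25 > 21, search left half
lo=0, hi=3, mid=1, arr[mid]=17 -> 17 < 21, search right half
lo=2, hi=3, mid=2, arr[mid]=21 -> Found target at index 2!

Binary search finds 21 at index 2 after 3 comparisons. The search repeatedly halves the search space by comparing with the middle element.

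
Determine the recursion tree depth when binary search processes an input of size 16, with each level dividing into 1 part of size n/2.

For divide and conquer with division factor 2:

Problem sizes at each level:
Level 0: 16
Level 1: 8
Level 2: 4
Level 3: 2
Level 4: 1

The root is level 0 and the size-1 base case is level 4 (the tree spans levels 0 through 4, i.e. 5 levels counting the root), so the depth is the number of divisions: log_2(16) = 4

The recursion tree depth is log_2(16) = 4. At each level, the problem size is divided by 2, so it takes 4 divisions to reduce to a base case of size 1. The algorithm makes 1 recursive call at each level.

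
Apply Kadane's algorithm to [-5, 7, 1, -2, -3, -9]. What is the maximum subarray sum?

Using Kadane's algorithm on [-5, 7, 1, -2, -3, -9]:

Scanning through the array:
Position 1 (value 7): max_ending_here = 7, max_so_far = 7
Position 2 (value 1): max_ending_here = 8, max_so_far = 8
Position 3 (value -2): max_ending_here = 6, max_so_far = 8
Position 4 (value -3): max_ending_here = 3, max_so_far = 8
Position 5 (value -9): max_ending_here = -6, max_so_far = 8

Maximum subarray: [7, 1]
Maximum sum: 8

The maximum subarray is [7, 1] with sum 8. This subarray runs from index 1 to index 2.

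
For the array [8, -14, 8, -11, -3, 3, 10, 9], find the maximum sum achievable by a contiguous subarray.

Using Kadane's algorithm on [8, -14, 8, -11, -3, 3, 10, 9]:

Scanning through the array:
Position 1 (value -14): max_ending_here = -6, max_so_far = 8
Position 2 (value 8): max_ending_here = 8, max_so_far = 8
Position 3 (value -11): max_ending_here = -3, max_so_far = 8
Position 4 (value -3): max_ending_here = -3, max_so_far = 8
Position 5 (value 3): max_ending_here = 3, max_so_far = 8
Position 6 (value 10): max_ending_here = 13, max_so_far = 13
Position 7 (value 9): max_ending_here = 22, max_so_far = 22

Maximum subarray: [3, 10, 9]
Maximum sum: 22

The maximum subarray is [3, 10, 9] with sum 22. This subarray runs from index 5 to index 7.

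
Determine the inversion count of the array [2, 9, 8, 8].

Finding inversions in [2, 9, 8, 8]:

(1, 2): arr[1]=9 > arr[2]=8
(1, 3): arr[1]=9 > arr[3]=8

Total inversions: 2

The array has 2 inversion(s): (1,2), (1,3). Each pair (i,j) satisfies i < j and arr[i] > arr[j].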